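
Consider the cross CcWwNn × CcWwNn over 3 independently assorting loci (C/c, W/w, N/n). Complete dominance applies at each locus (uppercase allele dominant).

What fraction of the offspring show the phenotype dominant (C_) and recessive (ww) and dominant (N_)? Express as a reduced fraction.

P(C_ ww N_) = 9/64

CcWwNn gametes: CWN×1, CWn×1, CwN×1, Cwn×1, cWN×1, cWn×1, cwN×1, cwn×1
CcWwNn gametes: CWN×1, CWn×1, CwN×1, Cwn×1, cWN×1, cWn×1, cwN×1, cwn×1
CcWwNn×CcWwNn grid (8·8=64): CCWWNN=1 CCWWNn=2 CCWWnn=1 CCWwNN=2 CCWwNn=4 CCWwnn=2 CCwwNN=1 CCwwNn=2 CCwwnn=1 CcWWNN=2 CcWWNn=4 CcWWnn=2 CcWwNN=4 CcWwNn=8 CcWwnn=4 CcwwNN=2 CcwwNn=4 Ccwwnn=2 ccWWNN=1 ccWWNn=2 ccWWnn=1 ccWwNN=2 ccWwNn=4 ccWwnn=2 ccwwNN=1 ccwwNn=2 ccwwnn=1
C_ ww N_ hits 9/64; gcd=1; 9÷1/64÷1 = 9/64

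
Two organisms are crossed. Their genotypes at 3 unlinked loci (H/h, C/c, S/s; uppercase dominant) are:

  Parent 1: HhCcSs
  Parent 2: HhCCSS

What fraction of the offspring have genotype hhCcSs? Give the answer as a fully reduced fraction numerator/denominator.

HhCcSs gametes: HCS×1, HCs×1, HcS×1, Hcs×1, hCS×1, hCs×1, hcS×1, hcs×1
HhCCSS gametes: HCS×4, hCS×4
HhCcSs×HhCCSS grid (8·8=64): HHCCSS=4 HHCCSs=4 HHCcSS=4 HHCcSs=4 HhCCSS=8 HhCCSs=8 HhCcSS=8 HhCcSs=8 hhCCSS=4 hhCCSs=4 hhCcSS=4 hhCcSs=4
hhCcSs hits 4/64; gcd=4; 4÷4/64÷4 = 1/16

P(hhCcSs) = 1/16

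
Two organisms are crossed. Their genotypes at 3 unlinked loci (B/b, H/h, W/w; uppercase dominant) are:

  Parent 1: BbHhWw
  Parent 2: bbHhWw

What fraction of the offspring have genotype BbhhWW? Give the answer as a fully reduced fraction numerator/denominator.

P(BbhhWW) = 1/32

BbHhWw gametes: BHW×1, BHw×1, BhW×1, Bhw×1, bHW×1, bHw×1, bhW×1, bhw×1
bbHhWw gametes: bHW×2, bHw×2, bhW×2, bhw×2
BbHhWw×bbHhWw grid (8·8=64): BbHHWW=2 BbHHWw=4 BbHHww=2 BbHhWW=4 BbHhWw=8 BbHhww=4 BbhhWW=2 BbhhWw=4 Bbhhww=2 bbHHWW=2 bbHHWw=4 bbHHww=2 bbHhWW=4 bbHhWw=8 bbHhww=4 bbhhWW=2 bbhhWw=4 bbhhww=2
BbhhWW hits 2/64; gcd=2; 2÷2/64÷2 = 1/32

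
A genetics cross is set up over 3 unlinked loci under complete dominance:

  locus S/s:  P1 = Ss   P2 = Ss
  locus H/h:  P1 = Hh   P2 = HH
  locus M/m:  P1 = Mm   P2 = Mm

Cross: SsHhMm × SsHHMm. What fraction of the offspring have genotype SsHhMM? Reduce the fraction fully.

P(SsHhMM) = 1/16

SsHhMm gametes: SHM×1, SHm×1, ShM×1, Shm×1, sHM×1, sHm×1, shM×1, shm×1
SsHHMm gametes: SHM×2, SHm×2, sHM×2, sHm×2
SsHhMm×SsHHMm grid (8·8=64): SSHHMM=2 SSHHMm=4 SSHHmm=2 SSHhMM=2 SSHhMm=4 SSHhmm=2 SsHHMM=4 SsHHMm=8 SsHHmm=4 SsHhMM=4 SsHhMm=8 SsHhmm=4 ssHHMM=2 ssHHMm=4 ssHHmm=2 ssHhMM=2 ssHhMm=4 ssHhmm=2
SsHhMM hits 4/64; gcd=4; 4÷4/64÷4 = 1/16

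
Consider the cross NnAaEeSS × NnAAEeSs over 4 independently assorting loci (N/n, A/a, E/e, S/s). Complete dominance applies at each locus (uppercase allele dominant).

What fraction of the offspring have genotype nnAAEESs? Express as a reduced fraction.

NnAaEeSS gametes: NAES×2, NAeS×2, NaES×2, NaeS×2, nAES×2, nAeS×2, naES×2, naeS×2
NnAAEeSs gametes: NAES×2, NAEs×2, NAeS×2, NAes×2, nAES×2, nAEs×2, nAeS×2, nAes×2
NnAaEeSS×NnAAEeSs grid (16·16=256): NNAAEESS=4 NNAAEESs=4 NNAAEeSS=8 NNAAEeSs=8 NNAAeeSS=4 NNAAeeSs=4 NNAaEESS=4 NNAaEESs=4 NNAaEeSS=8 NNAaEeSs=8 NNAaeeSS=4 NNAaeeSs=4 NnAAEESS=8 NnAAEESs=8 NnAAEeSS=16 NnAAEeSs=16 NnAAeeSS=8 NnAAeeSs=8 NnAaEESS=8 NnAaEESs=8 NnAaEeSS=16 NnAaEeSs=16 NnAaeeSS=8 NnAaeeSs=8 nnAAEESS=4 nnAAEESs=4 nnAAEeSS=8 nnAAEeSs=8 nnAAeeSS=4 nnAAeeSs=4 nnAaEESS=4 nnAaEESs=4 nnAaEeSS=8 nnAaEeSs=8 nnAaeeSS=4 nnAaeeSs=4
nnAAEESs hits 4/256; gcd=4; 4÷4/256÷4 = 1/64

P(nnAAEESs) = 1/64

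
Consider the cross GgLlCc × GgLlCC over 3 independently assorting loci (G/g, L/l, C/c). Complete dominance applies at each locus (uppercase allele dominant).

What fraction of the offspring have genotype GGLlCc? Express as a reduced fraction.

P(GGLlCc) = 1/16

GgLlCc gametes: GLC×1, GLc×1, GlC×1, Glc×1, gLC×1, gLc×1, glC×1, glc×1
GgLlCC gametes: GLC×2, GlC×2, gLC×2, glC×2
GgLlCc×GgLlCC grid (8·8=64): GGLLCC=2 GGLLCc=2 GGLlCC=4 GGLlCc=4 GGllCC=2 GGllCc=2 GgLLCC=4 GgLLCc=4 GgLlCC=8 GgLlCc=8 GgllCC=4 GgllCc=4 ggLLCC=2 ggLLCc=2 ggLlCC=4 ggLlCc=4 ggllCC=2 ggllCc=2
GGLlCc hits 4/64; gcd=4; 4÷4/64÷4 = 1/16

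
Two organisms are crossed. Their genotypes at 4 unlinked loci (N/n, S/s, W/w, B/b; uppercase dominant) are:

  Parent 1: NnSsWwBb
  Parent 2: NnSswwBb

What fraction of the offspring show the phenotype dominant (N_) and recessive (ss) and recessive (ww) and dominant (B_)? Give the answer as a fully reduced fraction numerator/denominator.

NnSsWwBb gametes: NSWB×1, NSWb×1, NSwB×1, NSwb×1, NsWB×1, NsWb×1, NswB×1, Nswb×1, nSWB×1, nSWb×1, nSwB×1, nSwb×1, nsWB×1, nsWb×1, nswB×1, nswb×1
NnSswwBb gametes: NSwB×2, NSwb×2, NswB×2, Nswb×2, nSwB×2, nSwb×2, nswB×2, nswb×2
NnSsWwBb×NnSswwBb grid (16·16=256): NNSSWwBB=2 NNSSWwBb=4 NNSSWwbb=2 NNSSwwBB=2 NNSSwwBb=4 NNSSwwbb=2 NNSsWwBB=4 NNSsWwBb=8 NNSsWwbb=4 NNSswwBB=4 NNSswwBb=8 NNSswwbb=4 NNssWwBB=2 NNssWwBb=4 NNssWwbb=2 NNsswwBB=2 NNsswwBb=4 NNsswwbb=2 NnSSWwBB=4 NnSSWwBb=8 NnSSWwbb=4 NnSSwwBB=4 NnSSwwBb=8 NnSSwwbb=4 NnSsWwBB=8 NnSsWwBb=16 NnSsWwbb=8 NnSswwBB=8 NnSswwBb=16 NnSswwbb=8 NnssWwBB=4 NnssWwBb=8 NnssWwbb=4 NnsswwBB=4 NnsswwBb=8 Nnsswwbb=4 nnSSWwBB=2 nnSSWwBb=4 nnSSWwbb=2 nnSSwwBB=2 nnSSwwBb=4 nnSSwwbb=2 nnSsWwBB=4 nnSsWwBb=8 nnSsWwbb=4 nnSswwBB=4 nnSswwBb=8 nnSswwbb=4 nnssWwBB=2 nnssWwBb=4 nnssWwbb=2 nnsswwBB=2 nnsswwBb=4 nnsswwbb=2
N_ ss ww B_ hits 18/256; gcd=2; 18÷2/256÷2 = 9/128

P(N_ ss ww B_) = 9/128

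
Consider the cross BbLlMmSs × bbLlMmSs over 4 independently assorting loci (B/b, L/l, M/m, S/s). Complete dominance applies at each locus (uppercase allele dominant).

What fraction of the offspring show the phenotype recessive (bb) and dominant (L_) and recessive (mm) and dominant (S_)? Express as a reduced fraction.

BbLlMmSs gametes: BLMS×1, BLMs×1, BLmS×1, BLms×1, BlMS×1, BlMs×1, BlmS×1, Blms×1, bLMS×1, bLMs×1, bLmS×1, bLms×1, blMS×1, blMs×1, blmS×1, blms×1
bbLlMmSs gametes: bLMS×2, bLMs×2, bLmS×2, bLms×2, blMS×2, blMs×2, blmS×2, blms×2
BbLlMmSs×bbLlMmSs grid (16·16=256): BbLLMMSS=2 BbLLMMSs=4 BbLLMMss=2 BbLLMmSS=4 BbLLMmSs=8 BbLLMmss=4 BbLLmmSS=2 BbLLmmSs=4 BbLLmmss=2 BbLlMMSS=4 BbLlMMSs=8 BbLlMMss=4 BbLlMmSS=8 BbLlMmSs=16 BbLlMmss=8 BbLlmmSS=4 BbLlmmSs=8 BbLlmmss=4 BbllMMSS=2 BbllMMSs=4 BbllMMss=2 BbllMmSS=4 BbllMmSs=8 BbllMmss=4 BbllmmSS=2 BbllmmSs=4 Bbllmmss=2 bbLLMMSS=2 bbLLMMSs=4 bbLLMMss=2 bbLLMmSS=4 bbLLMmSs=8 bbLLMmss=4 bbLLmmSS=2 bbLLmmSs=4 bbLLmmss=2 bbLlMMSS=4 bbLlMMSs=8 bbLlMMss=4 bbLlMmSS=8 bbLlMmSs=16 bbLlMmss=8 bbLlmmSS=4 bbLlmmSs=8 bbLlmmss=4 bbllMMSS=2 bbllMMSs=4 bbllMMss=2 bbllMmSS=4 bbllMmSs=8 bbllMmss=4 bbllmmSS=2 bbllmmSs=4 bbllmmss=2
bb L_ mm S_ hits 18/256; gcd=2; 18÷2/256÷2 = 9/128

P(bb L_ mm S_) = 9/128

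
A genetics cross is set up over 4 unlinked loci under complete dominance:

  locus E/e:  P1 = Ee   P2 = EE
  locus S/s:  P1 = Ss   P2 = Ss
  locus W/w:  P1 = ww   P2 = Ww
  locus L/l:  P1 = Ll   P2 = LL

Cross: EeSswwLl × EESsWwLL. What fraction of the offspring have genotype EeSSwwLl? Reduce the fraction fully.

EeSswwLl gametes: ESwL×2, ESwl×2, EswL×2, Eswl×2, eSwL×2, eSwl×2, eswL×2, eswl×2
EESsWwLL gametes: ESWL×4, ESwL×4, EsWL×4, EswL×4
EeSswwLl×EESsWwLL grid (16·16=256): EESSWwLL=8 EESSWwLl=8 EESSwwLL=8 EESSwwLl=8 EESsWwLL=16 EESsWwLl=16 EESswwLL=16 EESswwLl=16 EEssWwLL=8 EEssWwLl=8 EEsswwLL=8 EEsswwLl=8 EeSSWwLL=8 EeSSWwLl=8 EeSSwwLL=8 EeSSwwLl=8 EeSsWwLL=16 EeSsWwLl=16 EeSswwLL=16 EeSswwLl=16 EessWwLL=8 EessWwLl=8 EesswwLL=8 EesswwLl=8
EeSSwwLl hits 8/256; gcd=8; 8÷8/256÷8 = 1/32

P(EeSSwwLl) = 1/32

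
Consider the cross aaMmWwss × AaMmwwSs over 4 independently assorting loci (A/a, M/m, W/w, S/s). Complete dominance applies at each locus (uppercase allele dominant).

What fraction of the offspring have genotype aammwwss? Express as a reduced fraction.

P(aammwwss) = 1/32

aaMmWwss gametes: aMWs×4, aMws×4, amWs×4, amws×4
AaMmwwSs gametes: AMwS×2, AMws×2, AmwS×2, Amws×2, aMwS×2, aMws×2, amwS×2, amws×2
aaMmWwss×AaMmwwSs grid (16·16=256): AaMMWwSs=8 AaMMWwss=8 AaMMwwSs=8 AaMMwwss=8 AaMmWwSs=16 AaMmWwss=16 AaMmwwSs=16 AaMmwwss=16 AammWwSs=8 AammWwss=8 AammwwSs=8 Aammwwss=8 aaMMWwSs=8 aaMMWwss=8 aaMMwwSs=8 aaMMwwss=8 aaMmWwSs=16 aaMmWwss=16 aaMmwwSs=16 aaMmwwss=16 aammWwSs=8 aammWwss=8 aammwwSs=8 aammwwss=8
aammwwss hits 8/256; gcd=8; 8÷8/256÷8 = 1/32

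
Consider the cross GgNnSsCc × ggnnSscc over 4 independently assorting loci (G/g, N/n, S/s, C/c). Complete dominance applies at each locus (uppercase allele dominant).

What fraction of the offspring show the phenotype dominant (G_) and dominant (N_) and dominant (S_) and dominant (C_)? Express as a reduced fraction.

P(G_ N_ S_ C_) = 3/32

GgNnSsCc gametes: GNSC×1, GNSc×1, GNsC×1, GNsc×1, GnSC×1, GnSc×1, GnsC×1, Gnsc×1, gNSC×1, gNSc×1, gNsC×1, gNsc×1, gnSC×1, gnSc×1, gnsC×1, gnsc×1
ggnnSscc gametes: gnSc×8, gnsc×8
GgNnSsCc×ggnnSscc grid (16·16=256): GgNnSSCc=8 GgNnSScc=8 GgNnSsCc=16 GgNnSscc=16 GgNnssCc=8 GgNnsscc=8 GgnnSSCc=8 GgnnSScc=8 GgnnSsCc=16 GgnnSscc=16 GgnnssCc=8 Ggnnsscc=8 ggNnSSCc=8 ggNnSScc=8 ggNnSsCc=16 ggNnSscc=16 ggNnssCc=8 ggNnsscc=8 ggnnSSCc=8 ggnnSScc=8 ggnnSsCc=16 ggnnSscc=16 ggnnssCc=8 ggnnsscc=8
G_ N_ S_ C_ hits 24/256; gcd=8; 24÷8/256÷8 = 3/32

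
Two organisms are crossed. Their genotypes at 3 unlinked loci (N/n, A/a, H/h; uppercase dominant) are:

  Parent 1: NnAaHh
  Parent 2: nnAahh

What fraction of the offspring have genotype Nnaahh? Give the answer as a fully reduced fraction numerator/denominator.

NnAaHh gametes: NAH×1, NAh×1, NaH×1, Nah×1, nAH×1, nAh×1, naH×1, nah×1
nnAahh gametes: nAh×4, nah×4
NnAaHh×nnAahh grid (8·8=64): NnAAHh=4 NnAAhh=4 NnAaHh=8 NnAahh=8 NnaaHh=4 Nnaahh=4 nnAAHh=4 nnAAhh=4 nnAaHh=8 nnAahh=8 nnaaHh=4 nnaahh=4
Nnaahh hits 4/64; gcd=4; 4÷4/64÷4 = 1/16

P(Nnaahh) = 1/16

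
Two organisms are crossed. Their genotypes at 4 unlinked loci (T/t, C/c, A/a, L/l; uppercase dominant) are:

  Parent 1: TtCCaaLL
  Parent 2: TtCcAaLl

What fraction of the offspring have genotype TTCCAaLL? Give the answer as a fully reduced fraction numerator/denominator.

P(TTCCAaLL) = 1/32

TtCCaaLL gametes: TCaL×8, tCaL×8
TtCcAaLl gametes: TCAL×1, TCAl×1, TCaL×1, TCal×1, TcAL×1, TcAl×1, TcaL×1, Tcal×1, tCAL×1, tCAl×1, tCaL×1, tCal×1, tcAL×1, tcAl×1, tcaL×1, tcal×1
TtCCaaLL×TtCcAaLl grid (16·16=256): TTCCAaLL=8 TTCCAaLl=8 TTCCaaLL=8 TTCCaaLl=8 TTCcAaLL=8 TTCcAaLl=8 TTCcaaLL=8 TTCcaaLl=8 TtCCAaLL=16 TtCCAaLl=16 TtCCaaLL=16 TtCCaaLl=16 TtCcAaLL=16 TtCcAaLl=16 TtCcaaLL=16 TtCcaaLl=16 ttCCAaLL=8 ttCCAaLl=8 ttCCaaLL=8 ttCCaaLl=8 ttCcAaLL=8 ttCcAaLl=8 ttCcaaLL=8 ttCcaaLl=8
TTCCAaLL hits 8/256; gcd=8; 8÷8/256÷8 = 1/32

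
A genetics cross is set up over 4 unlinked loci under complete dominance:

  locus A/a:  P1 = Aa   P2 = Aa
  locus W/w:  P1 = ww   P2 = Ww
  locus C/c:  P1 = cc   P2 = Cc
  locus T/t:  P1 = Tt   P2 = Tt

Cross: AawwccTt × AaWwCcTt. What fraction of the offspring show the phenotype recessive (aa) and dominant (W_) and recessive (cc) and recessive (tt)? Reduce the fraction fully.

AawwccTt gametes: AwcT×4, Awct×4, awcT×4, awct×4
AaWwCcTt gametes: AWCT×1, AWCt×1, AWcT×1, AWct×1, AwCT×1, AwCt×1, AwcT×1, Awct×1, aWCT×1, aWCt×1, aWcT×1, aWct×1, awCT×1, awCt×1, awcT×1, awct×1
AawwccTt×AaWwCcTt grid (16·16=256): AAWwCcTT=4 AAWwCcTt=8 AAWwCctt=4 AAWwccTT=4 AAWwccTt=8 AAWwcctt=4 AAwwCcTT=4 AAwwCcTt=8 AAwwCctt=4 AAwwccTT=4 AAwwccTt=8 AAwwcctt=4 AaWwCcTT=8 AaWwCcTt=16 AaWwCctt=8 AaWwccTT=8 AaWwccTt=16 AaWwcctt=8 AawwCcTT=8 AawwCcTt=16 AawwCctt=8 AawwccTT=8 AawwccTt=16 Aawwcctt=8 aaWwCcTT=4 aaWwCcTt=8 aaWwCctt=4 aaWwccTT=4 aaWwccTt=8 aaWwcctt=4 aawwCcTT=4 aawwCcTt=8 aawwCctt=4 aawwccTT=4 aawwccTt=8 aawwcctt=4
aa W_ cc tt hits 4/256; gcd=4; 4÷4/256÷4 = 1/64

P(aa W_ cc tt) = 1/64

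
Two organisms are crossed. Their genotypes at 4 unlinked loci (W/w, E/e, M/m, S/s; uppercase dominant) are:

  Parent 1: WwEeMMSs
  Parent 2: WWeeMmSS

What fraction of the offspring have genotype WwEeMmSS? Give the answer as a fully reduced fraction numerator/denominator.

WwEeMMSs gametes: WEMS×2, WEMs×2, WeMS×2, WeMs×2, wEMS×2, wEMs×2, weMS×2, weMs×2
WWeeMmSS gametes: WeMS×8, WemS×8
WwEeMMSs×WWeeMmSS grid (16·16=256): WWEeMMSS=16 WWEeMMSs=16 WWEeMmSS=16 WWEeMmSs=16 WWeeMMSS=16 WWeeMMSs=16 WWeeMmSS=16 WWeeMmSs=16 WwEeMMSS=16 WwEeMMSs=16 WwEeMmSS=16 WwEeMmSs=16 WweeMMSS=16 WweeMMSs=16 WweeMmSS=16 WweeMmSs=16
WwEeMmSS hits 16/256; gcd=16; 16÷16/256÷16 = 1/16

P(WwEeMmSS) = 1/16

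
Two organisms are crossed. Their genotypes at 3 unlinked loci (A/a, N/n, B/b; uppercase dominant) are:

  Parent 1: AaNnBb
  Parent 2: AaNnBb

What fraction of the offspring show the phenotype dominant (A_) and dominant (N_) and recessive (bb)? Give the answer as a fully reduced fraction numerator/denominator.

AaNnBb gametes: ANB×1, ANb×1, AnB×1, Anb×1, aNB×1, aNb×1, anB×1, anb×1
AaNnBb gametes: ANB×1, ANb×1, AnB×1, Anb×1, aNB×1, aNb×1, anB×1, anb×1
AaNnBb×AaNnBb grid (8·8=64): AANNBB=1 AANNBb=2 AANNbb=1 AANnBB=2 AANnBb=4 AANnbb=2 AAnnBB=1 AAnnBb=2 AAnnbb=1 AaNNBB=2 AaNNBb=4 AaNNbb=2 AaNnBB=4 AaNnBb=8 AaNnbb=4 AannBB=2 AannBb=4 Aannbb=2 aaNNBB=1 aaNNBb=2 aaNNbb=1 aaNnBB=2 aaNnBb=4 aaNnbb=2 aannBB=1 aannBb=2 aannbb=1
A_ N_ bb hits 9/64; gcd=1; 9÷1/64÷1 = 9/64

P(A_ N_ bb) = 9/64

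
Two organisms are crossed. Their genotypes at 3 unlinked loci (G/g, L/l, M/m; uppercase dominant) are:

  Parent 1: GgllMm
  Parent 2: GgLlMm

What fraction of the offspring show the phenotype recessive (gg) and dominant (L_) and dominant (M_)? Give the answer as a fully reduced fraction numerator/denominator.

P(gg L_ M_) = 3/32

GgllMm gametes: GlM×2, Glm×2, glM×2, glm×2
GgLlMm gametes: GLM×1, GLm×1, GlM×1, Glm×1, gLM×1, gLm×1, glM×1, glm×1
GgllMm×GgLlMm grid (8·8=64): GGLlMM=2 GGLlMm=4 GGLlmm=2 GGllMM=2 GGllMm=4 GGllmm=2 GgLlMM=4 GgLlMm=8 GgLlmm=4 GgllMM=4 GgllMm=8 Ggllmm=4 ggLlMM=2 ggLlMm=4 ggLlmm=2 ggllMM=2 ggllMm=4 ggllmm=2
gg L_ M_ hits 6/64; gcd=2; 6÷2/64÷2 = 3/32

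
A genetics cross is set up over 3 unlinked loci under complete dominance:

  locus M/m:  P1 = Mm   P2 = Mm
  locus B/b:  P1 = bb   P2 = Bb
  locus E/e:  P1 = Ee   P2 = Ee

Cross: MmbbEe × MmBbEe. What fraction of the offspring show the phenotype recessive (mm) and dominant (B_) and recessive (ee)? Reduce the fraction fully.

MmbbEe gametes: MbE×2, Mbe×2, mbE×2, mbe×2
MmBbEe gametes: MBE×1, MBe×1, MbE×1, Mbe×1, mBE×1, mBe×1, mbE×1, mbe×1
MmbbEe×MmBbEe grid (8·8=64): MMBbEE=2 MMBbEe=4 MMBbee=2 MMbbEE=2 MMbbEe=4 MMbbee=2 MmBbEE=4 MmBbEe=8 MmBbee=4 MmbbEE=4 MmbbEe=8 Mmbbee=4 mmBbEE=2 mmBbEe=4 mmBbee=2 mmbbEE=2 mmbbEe=4 mmbbee=2
mm B_ ee hits 2/64; gcd=2; 2÷2/64÷2 = 1/32

P(mm B_ ee) = 1/32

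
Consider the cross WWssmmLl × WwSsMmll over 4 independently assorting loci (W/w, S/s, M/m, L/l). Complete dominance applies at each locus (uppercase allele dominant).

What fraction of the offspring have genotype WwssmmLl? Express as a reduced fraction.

P(WwssmmLl) = 1/16

WWssmmLl gametes: WsmL×8, Wsml×8
WwSsMmll gametes: WSMl×2, WSml×2, WsMl×2, Wsml×2, wSMl×2, wSml×2, wsMl×2, wsml×2
WWssmmLl×WwSsMmll grid (16·16=256): WWSsMmLl=16 WWSsMmll=16 WWSsmmLl=16 WWSsmmll=16 WWssMmLl=16 WWssMmll=16 WWssmmLl=16 WWssmmll=16 WwSsMmLl=16 WwSsMmll=16 WwSsmmLl=16 WwSsmmll=16 WwssMmLl=16 WwssMmll=16 WwssmmLl=16 Wwssmmll=16
WwssmmLl hits 16/256; gcd=16; 16÷16/256÷16 = 1/16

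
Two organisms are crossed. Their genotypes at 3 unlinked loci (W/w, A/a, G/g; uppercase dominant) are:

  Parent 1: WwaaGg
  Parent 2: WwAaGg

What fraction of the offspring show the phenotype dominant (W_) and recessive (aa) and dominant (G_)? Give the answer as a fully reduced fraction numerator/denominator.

WwaaGg gametes: WaG×2, Wag×2, waG×2, wag×2
WwAaGg gametes: WAG×1, WAg×1, WaG×1, Wag×1, wAG×1, wAg×1, waG×1, wag×1
WwaaGg×WwAaGg grid (8·8=64): WWAaGG=2 WWAaGg=4 WWAagg=2 WWaaGG=2 WWaaGg=4 WWaagg=2 WwAaGG=4 WwAaGg=8 WwAagg=4 WwaaGG=4 WwaaGg=8 Wwaagg=4 wwAaGG=2 wwAaGg=4 wwAagg=2 wwaaGG=2 wwaaGg=4 wwaagg=2
W_ aa G_ hits 18/64; gcd=2; 18÷2/64÷2 = 9/32

P(W_ aa G_) = 9/32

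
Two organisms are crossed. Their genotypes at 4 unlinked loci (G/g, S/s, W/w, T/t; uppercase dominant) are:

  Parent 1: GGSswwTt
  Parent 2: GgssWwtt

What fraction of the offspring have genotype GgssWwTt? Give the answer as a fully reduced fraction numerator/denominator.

GGSswwTt gametes: GSwT×4, GSwt×4, GswT×4, Gswt×4
GgssWwtt gametes: GsWt×4, Gswt×4, gsWt×4, gswt×4
GGSswwTt×GgssWwtt grid (16·16=256): GGSsWwTt=16 GGSsWwtt=16 GGSswwTt=16 GGSswwtt=16 GGssWwTt=16 GGssWwtt=16 GGsswwTt=16 GGsswwtt=16 GgSsWwTt=16 GgSsWwtt=16 GgSswwTt=16 GgSswwtt=16 GgssWwTt=16 GgssWwtt=16 GgsswwTt=16 Ggsswwtt=16
GgssWwTt hits 16/256; gcd=16; 16÷16/256÷16 = 1/16

P(GgssWwTt) = 1/16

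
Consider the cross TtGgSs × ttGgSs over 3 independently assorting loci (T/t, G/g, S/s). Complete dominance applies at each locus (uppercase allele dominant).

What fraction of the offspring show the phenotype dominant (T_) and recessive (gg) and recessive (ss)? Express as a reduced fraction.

P(T_ gg ss) = 1/32

TtGgSs gametes: TGS×1, TGs×1, TgS×1, Tgs×1, tGS×1, tGs×1, tgS×1, tgs×1
ttGgSs gametes: tGS×2, tGs×2, tgS×2, tgs×2
TtGgSs×ttGgSs grid (8·8=64): TtGGSS=2 TtGGSs=4 TtGGss=2 TtGgSS=4 TtGgSs=8 TtGgss=4 TtggSS=2 TtggSs=4 Ttggss=2 ttGGSS=2 ttGGSs=4 ttGGss=2 ttGgSS=4 ttGgSs=8 ttGgss=4 ttggSS=2 ttggSs=4 ttggss=2
T_ gg ss hits 2/64; gcd=2; 2÷2/64÷2 = 1/32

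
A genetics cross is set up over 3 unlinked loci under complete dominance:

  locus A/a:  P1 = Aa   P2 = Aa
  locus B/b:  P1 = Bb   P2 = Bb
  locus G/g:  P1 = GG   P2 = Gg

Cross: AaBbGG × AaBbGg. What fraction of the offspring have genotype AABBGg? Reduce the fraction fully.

AaBbGG gametes: ABG×2, AbG×2, aBG×2, abG×2
AaBbGg gametes: ABG×1, ABg×1, AbG×1, Abg×1, aBG×1, aBg×1, abG×1, abg×1
AaBbGG×AaBbGg grid (8·8=64): AABBGG=2 AABBGg=2 AABbGG=4 AABbGg=4 AAbbGG=2 AAbbGg=2 AaBBGG=4 AaBBGg=4 AaBbGG=8 AaBbGg=8 AabbGG=4 AabbGg=4 aaBBGG=2 aaBBGg=2 aaBbGG=4 aaBbGg=4 aabbGG=2 aabbGg=2
AABBGg hits 2/64; gcd=2; 2÷2/64÷2 = 1/32

P(AABBGg) = 1/32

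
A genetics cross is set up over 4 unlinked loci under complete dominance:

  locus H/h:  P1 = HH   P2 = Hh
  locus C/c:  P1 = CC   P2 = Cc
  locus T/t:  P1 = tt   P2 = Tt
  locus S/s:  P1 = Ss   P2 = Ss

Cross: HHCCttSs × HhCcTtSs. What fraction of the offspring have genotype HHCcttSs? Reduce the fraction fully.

P(HHCcttSs) = 1/16

HHCCttSs gametes: HCtS×8, HCts×8
HhCcTtSs gametes: HCTS×1, HCTs×1, HCtS×1, HCts×1, HcTS×1, HcTs×1, HctS×1, Hcts×1, hCTS×1, hCTs×1, hCtS×1, hCts×1, hcTS×1, hcTs×1, hctS×1, hcts×1
HHCCttSs×HhCcTtSs grid (16·16=256): HHCCTtSS=8 HHCCTtSs=16 HHCCTtss=8 HHCCttSS=8 HHCCttSs=16 HHCCttss=8 HHCcTtSS=8 HHCcTtSs=16 HHCcTtss=8 HHCcttSS=8 HHCcttSs=16 HHCcttss=8 HhCCTtSS=8 HhCCTtSs=16 HhCCTtss=8 HhCCttSS=8 HhCCttSs=16 HhCCttss=8 HhCcTtSS=8 HhCcTtSs=16 HhCcTtss=8 HhCcttSS=8 HhCcttSs=16 HhCcttss=8
HHCcttSs hits 16/256; gcd=16; 16÷16/256÷16 = 1/16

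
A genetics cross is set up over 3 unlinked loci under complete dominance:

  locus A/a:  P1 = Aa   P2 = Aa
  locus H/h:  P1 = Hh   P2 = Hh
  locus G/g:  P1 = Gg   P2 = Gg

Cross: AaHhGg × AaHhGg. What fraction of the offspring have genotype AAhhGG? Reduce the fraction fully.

P(AAhhGG) = 1/64

AaHhGg gametes: AHG×1, AHg×1, AhG×1, Ahg×1, aHG×1, aHg×1, ahG×1, ahg×1
AaHhGg gametes: AHG×1, AHg×1, AhG×1, Ahg×1, aHG×1, aHg×1, ahG×1, ahg×1
AaHhGg×AaHhGg grid (8·8=64): AAHHGG=1 AAHHGg=2 AAHHgg=1 AAHhGG=2 AAHhGg=4 AAHhgg=2 AAhhGG=1 AAhhGg=2 AAhhgg=1 AaHHGG=2 AaHHGg=4 AaHHgg=2 AaHhGG=4 AaHhGg=8 AaHhgg=4 AahhGG=2 AahhGg=4 Aahhgg=2 aaHHGG=1 aaHHGg=2 aaHHgg=1 aaHhGG=2 aaHhGg=4 aaHhgg=2 aahhGG=1 aahhGg=2 aahhgg=1
AAhhGG hits 1/64; gcd=1; 1÷1/64÷1 = 1/64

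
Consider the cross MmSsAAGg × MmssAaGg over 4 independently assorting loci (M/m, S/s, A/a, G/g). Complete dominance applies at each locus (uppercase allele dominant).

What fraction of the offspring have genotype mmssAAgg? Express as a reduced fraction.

MmSsAAGg gametes: MSAG×2, MSAg×2, MsAG×2, MsAg×2, mSAG×2, mSAg×2, msAG×2, msAg×2
MmssAaGg gametes: MsAG×2, MsAg×2, MsaG×2, Msag×2, msAG×2, msAg×2, msaG×2, msag×2
MmSsAAGg×MmssAaGg grid (16·16=256): MMSsAAGG=4 MMSsAAGg=8 MMSsAAgg=4 MMSsAaGG=4 MMSsAaGg=8 MMSsAagg=4 MMssAAGG=4 MMssAAGg=8 MMssAAgg=4 MMssAaGG=4 MMssAaGg=8 MMssAagg=4 MmSsAAGG=8 MmSsAAGg=16 MmSsAAgg=8 MmSsAaGG=8 MmSsAaGg=16 MmSsAagg=8 MmssAAGG=8 MmssAAGg=16 MmssAAgg=8 MmssAaGG=8 MmssAaGg=16 MmssAagg=8 mmSsAAGG=4 mmSsAAGg=8 mmSsAAgg=4 mmSsAaGG=4 mmSsAaGg=8 mmSsAagg=4 mmssAAGG=4 mmssAAGg=8 mmssAAgg=4 mmssAaGG=4 mmssAaGg=8 mmssAagg=4
mmssAAgg hits 4/256; gcd=4; 4÷4/256÷4 = 1/64

P(mmssAAgg) = 1/64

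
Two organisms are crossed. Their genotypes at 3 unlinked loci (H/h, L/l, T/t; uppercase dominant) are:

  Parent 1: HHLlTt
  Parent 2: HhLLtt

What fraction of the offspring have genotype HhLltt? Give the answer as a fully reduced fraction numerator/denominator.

P(HhLltt) = 1/8

HHLlTt gametes: HLT×2, HLt×2, HlT×2, Hlt×2
HhLLtt gametes: HLt×4, hLt×4
HHLlTt×HhLLtt grid (8·8=64): HHLLTt=8 HHLLtt=8 HHLlTt=8 HHLltt=8 HhLLTt=8 HhLLtt=8 HhLlTt=8 HhLltt=8
HhLltt hits 8/64; gcd=8; 8÷8/64÷8 = 1/8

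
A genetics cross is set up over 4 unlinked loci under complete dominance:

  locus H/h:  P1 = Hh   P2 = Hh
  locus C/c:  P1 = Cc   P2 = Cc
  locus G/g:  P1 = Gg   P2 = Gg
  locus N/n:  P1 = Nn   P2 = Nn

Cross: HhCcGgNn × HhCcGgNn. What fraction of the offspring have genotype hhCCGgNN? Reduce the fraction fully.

P(hhCCGgNN) = 1/128

HhCcGgNn gametes: HCGN×1, HCGn×1, HCgN×1, HCgn×1, HcGN×1, HcGn×1, HcgN×1, Hcgn×1, hCGN×1, hCGn×1, hCgN×1, hCgn×1, hcGN×1, hcGn×1, hcgN×1, hcgn×1
HhCcGgNn gametes: HCGN×1, HCGn×1, HCgN×1, HCgn×1, HcGN×1, HcGn×1, HcgN×1, Hcgn×1, hCGN×1, hCGn×1, hCgN×1, hCgn×1, hcGN×1, hcGn×1, hcgN×1, hcgn×1
HhCcGgNn×HhCcGgNn grid (16·16=256): HHCCGGNN=1 HHCCGGNn=2 HHCCGGnn=1 HHCCGgNN=2 HHCCGgNn=4 HHCCGgnn=2 HHCCggNN=1 HHCCggNn=2 HHCCggnn=1 HHCcGGNN=2 HHCcGGNn=4 HHCcGGnn=2 HHCcGgNN=4 HHCcGgNn=8 HHCcGgnn=4 HHCcggNN=2 HHCcggNn=4 HHCcggnn=2 HHccGGNN=1 HHccGGNn=2 HHccGGnn=1 HHccGgNN=2 HHccGgNn=4 HHccGgnn=2 HHccggNN=1 HHccggNn=2 HHccggnn=1 HhCCGGNN=2 HhCCGGNn=4 HhCCGGnn=2 HhCCGgNN=4 HhCCGgNn=8 HhCCGgnn=4 HhCCggNN=2 HhCCggNn=4 HhCCggnn=2 HhCcGGNN=4 HhCcGGNn=8 HhCcGGnn=4 HhCcGgNN=8 HhCcGgNn=16 HhCcGgnn=8 HhCcggNN=4 HhCcggNn=8 HhCcggnn=4 HhccGGNN=2 HhccGGNn=4 HhccGGnn=2 HhccGgNN=4 HhccGgNn=8 HhccGgnn=4 HhccggNN=2 HhccggNn=4 Hhccggnn=2 hhCCGGNN=1 hhCCGGNn=2 hhCCGGnn=1 hhCCGgNN=2 hhCCGgNn=4 hhCCGgnn=2 hhCCggNN=1 hhCCggNn=2 hhCCggnn=1 hhCcGGNN=2 hhCcGGNn=4 hhCcGGnn=2 hhCcGgNN=4 hhCcGgNn=8 hhCcGgnn=4 hhCcggNN=2 hhCcggNn=4 hhCcggnn=2 hhccGGNN=1 hhccGGNn=2 hhccGGnn=1 hhccGgNN=2 hhccGgNn=4 hhccGgnn=2 hhccggNN=1 hhccggNn=2 hhccggnn=1
hhCCGgNN hits 2/256; gcd=2; 2÷2/256÷2 = 1/128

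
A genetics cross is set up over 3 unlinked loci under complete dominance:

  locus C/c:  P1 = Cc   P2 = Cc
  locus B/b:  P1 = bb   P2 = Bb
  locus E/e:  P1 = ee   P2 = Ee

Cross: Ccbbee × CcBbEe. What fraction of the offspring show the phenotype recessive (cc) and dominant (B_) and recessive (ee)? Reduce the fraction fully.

P(cc B_ ee) = 1/16

Ccbbee gametes: Cbe×4, cbe×4
CcBbEe gametes: CBE×1, CBe×1, CbE×1, Cbe×1, cBE×1, cBe×1, cbE×1, cbe×1
Ccbbee×CcBbEe grid (8·8=64): CCBbEe=4 CCBbee=4 CCbbEe=4 CCbbee=4 CcBbEe=8 CcBbee=8 CcbbEe=8 Ccbbee=8 ccBbEe=4 ccBbee=4 ccbbEe=4 ccbbee=4
cc B_ ee hits 4/64; gcd=4; 4÷4/64÷4 = 1/16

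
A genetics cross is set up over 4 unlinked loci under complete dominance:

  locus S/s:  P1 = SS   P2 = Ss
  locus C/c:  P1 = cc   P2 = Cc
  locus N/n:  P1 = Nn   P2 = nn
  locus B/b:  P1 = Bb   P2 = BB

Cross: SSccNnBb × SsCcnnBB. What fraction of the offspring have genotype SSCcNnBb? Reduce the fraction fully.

SSccNnBb gametes: ScNB×4, ScNb×4, ScnB×4, Scnb×4
SsCcnnBB gametes: SCnB×4, ScnB×4, sCnB×4, scnB×4
SSccNnBb×SsCcnnBB grid (16·16=256): SSCcNnBB=16 SSCcNnBb=16 SSCcnnBB=16 SSCcnnBb=16 SSccNnBB=16 SSccNnBb=16 SSccnnBB=16 SSccnnBb=16 SsCcNnBB=16 SsCcNnBb=16 SsCcnnBB=16 SsCcnnBb=16 SsccNnBB=16 SsccNnBb=16 SsccnnBB=16 SsccnnBb=16
SSCcNnBb hits 16/256; gcd=16; 16÷16/256÷16 = 1/16

P(SSCcNnBb) = 1/16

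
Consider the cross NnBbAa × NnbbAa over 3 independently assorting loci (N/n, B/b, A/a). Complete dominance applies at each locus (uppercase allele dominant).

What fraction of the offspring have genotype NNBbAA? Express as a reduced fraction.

P(NNBbAA) = 1/32

NnBbAa gametes: NBA×1, NBa×1, NbA×1, Nba×1, nBA×1, nBa×1, nbA×1, nba×1
NnbbAa gametes: NbA×2, Nba×2, nbA×2, nba×2
NnBbAa×NnbbAa grid (8·8=64): NNBbAA=2 NNBbAa=4 NNBbaa=2 NNbbAA=2 NNbbAa=4 NNbbaa=2 NnBbAA=4 NnBbAa=8 NnBbaa=4 NnbbAA=4 NnbbAa=8 Nnbbaa=4 nnBbAA=2 nnBbAa=4 nnBbaa=2 nnbbAA=2 nnbbAa=4 nnbbaa=2
NNBbAA hits 2/64; gcd=2; 2÷2/64÷2 = 1/32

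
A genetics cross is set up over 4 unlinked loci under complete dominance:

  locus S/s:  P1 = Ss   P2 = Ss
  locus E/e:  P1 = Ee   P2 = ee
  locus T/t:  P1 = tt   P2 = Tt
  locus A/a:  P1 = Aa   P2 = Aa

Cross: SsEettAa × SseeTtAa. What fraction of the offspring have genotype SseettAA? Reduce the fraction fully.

P(SseettAA) = 1/32

SsEettAa gametes: SEtA×2, SEta×2, SetA×2, Seta×2, sEtA×2, sEta×2, setA×2, seta×2
SseeTtAa gametes: SeTA×2, SeTa×2, SetA×2, Seta×2, seTA×2, seTa×2, setA×2, seta×2
SsEettAa×SseeTtAa grid (16·16=256): SSEeTtAA=4 SSEeTtAa=8 SSEeTtaa=4 SSEettAA=4 SSEettAa=8 SSEettaa=4 SSeeTtAA=4 SSeeTtAa=8 SSeeTtaa=4 SSeettAA=4 SSeettAa=8 SSeettaa=4 SsEeTtAA=8 SsEeTtAa=16 SsEeTtaa=8 SsEettAA=8 SsEettAa=16 SsEettaa=8 SseeTtAA=8 SseeTtAa=16 SseeTtaa=8 SseettAA=8 SseettAa=16 Sseettaa=8 ssEeTtAA=4 ssEeTtAa=8 ssEeTtaa=4 ssEettAA=4 ssEettAa=8 ssEettaa=4 sseeTtAA=4 sseeTtAa=8 sseeTtaa=4 sseettAA=4 sseettAa=8 sseettaa=4
SseettAA hits 8/256; gcd=8; 8÷8/256÷8 = 1/32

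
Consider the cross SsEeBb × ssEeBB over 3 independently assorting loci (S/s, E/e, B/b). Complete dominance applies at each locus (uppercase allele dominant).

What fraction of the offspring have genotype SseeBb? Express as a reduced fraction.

SsEeBb gametes: SEB×1, SEb×1, SeB×1, Seb×1, sEB×1, sEb×1, seB×1, seb×1
ssEeBB gametes: sEB×4, seB×4
SsEeBb×ssEeBB grid (8·8=64): SsEEBB=4 SsEEBb=4 SsEeBB=8 SsEeBb=8 SseeBB=4 SseeBb=4 ssEEBB=4 ssEEBb=4 ssEeBB=8 ssEeBb=8 sseeBB=4 sseeBb=4
SseeBb hits 4/64; gcd=4; 4÷4/64÷4 = 1/16

P(SseeBb) = 1/16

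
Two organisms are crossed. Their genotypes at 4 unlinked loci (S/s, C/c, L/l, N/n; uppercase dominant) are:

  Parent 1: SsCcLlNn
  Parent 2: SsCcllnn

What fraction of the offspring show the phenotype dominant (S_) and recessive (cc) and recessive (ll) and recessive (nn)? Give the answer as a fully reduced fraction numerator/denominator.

P(S_ cc ll nn) = 3/64

SsCcLlNn gametes: SCLN×1, SCLn×1, SClN×1, SCln×1, ScLN×1, ScLn×1, SclN×1, Scln×1, sCLN×1, sCLn×1, sClN×1, sCln×1, scLN×1, scLn×1, sclN×1, scln×1
SsCcllnn gametes: SCln×4, Scln×4, sCln×4, scln×4
SsCcLlNn×SsCcllnn grid (16·16=256): SSCCLlNn=4 SSCCLlnn=4 SSCCllNn=4 SSCCllnn=4 SSCcLlNn=8 SSCcLlnn=8 SSCcllNn=8 SSCcllnn=8 SSccLlNn=4 SSccLlnn=4 SSccllNn=4 SSccllnn=4 SsCCLlNn=8 SsCCLlnn=8 SsCCllNn=8 SsCCllnn=8 SsCcLlNn=16 SsCcLlnn=16 SsCcllNn=16 SsCcllnn=16 SsccLlNn=8 SsccLlnn=8 SsccllNn=8 Ssccllnn=8 ssCCLlNn=4 ssCCLlnn=4 ssCCllNn=4 ssCCllnn=4 ssCcLlNn=8 ssCcLlnn=8 ssCcllNn=8 ssCcllnn=8 ssccLlNn=4 ssccLlnn=4 ssccllNn=4 ssccllnn=4
S_ cc ll nn hits 12/256; gcd=4; 12÷4/256÷4 = 3/64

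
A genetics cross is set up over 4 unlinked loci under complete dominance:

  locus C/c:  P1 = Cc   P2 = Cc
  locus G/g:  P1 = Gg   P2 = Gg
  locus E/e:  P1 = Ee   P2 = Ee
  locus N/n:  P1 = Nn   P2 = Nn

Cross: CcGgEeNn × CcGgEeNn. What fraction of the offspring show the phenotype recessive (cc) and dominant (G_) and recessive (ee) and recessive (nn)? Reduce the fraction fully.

CcGgEeNn gametes: CGEN×1, CGEn×1, CGeN×1, CGen×1, CgEN×1, CgEn×1, CgeN×1, Cgen×1, cGEN×1, cGEn×1, cGeN×1, cGen×1, cgEN×1, cgEn×1, cgeN×1, cgen×1
CcGgEeNn gametes: CGEN×1, CGEn×1, CGeN×1, CGen×1, CgEN×1, CgEn×1, CgeN×1, Cgen×1, cGEN×1, cGEn×1, cGeN×1, cGen×1, cgEN×1, cgEn×1, cgeN×1, cgen×1
CcGgEeNn×CcGgEeNn grid (16·16=256): CCGGEENN=1 CCGGEENn=2 CCGGEEnn=1 CCGGEeNN=2 CCGGEeNn=4 CCGGEenn=2 CCGGeeNN=1 CCGGeeNn=2 CCGGeenn=1 CCGgEENN=2 CCGgEENn=4 CCGgEEnn=2 CCGgEeNN=4 CCGgEeNn=8 CCGgEenn=4 CCGgeeNN=2 CCGgeeNn=4 CCGgeenn=2 CCggEENN=1 CCggEENn=2 CCggEEnn=1 CCggEeNN=2 CCggEeNn=4 CCggEenn=2 CCggeeNN=1 CCggeeNn=2 CCggeenn=1 CcGGEENN=2 CcGGEENn=4 CcGGEEnn=2 CcGGEeNN=4 CcGGEeNn=8 CcGGEenn=4 CcGGeeNN=2 CcGGeeNn=4 CcGGeenn=2 CcGgEENN=4 CcGgEENn=8 CcGgEEnn=4 CcGgEeNN=8 CcGgEeNn=16 CcGgEenn=8 CcGgeeNN=4 CcGgeeNn=8 CcGgeenn=4 CcggEENN=2 CcggEENn=4 CcggEEnn=2 CcggEeNN=4 CcggEeNn=8 CcggEenn=4 CcggeeNN=2 CcggeeNn=4 Ccggeenn=2 ccGGEENN=1 ccGGEENn=2 ccGGEEnn=1 ccGGEeNN=2 ccGGEeNn=4 ccGGEenn=2 ccGGeeNN=1 ccGGeeNn=2 ccGGeenn=1 ccGgEENN=2 ccGgEENn=4 ccGgEEnn=2 ccGgEeNN=4 ccGgEeNn=8 ccGgEenn=4 ccGgeeNN=2 ccGgeeNn=4 ccGgeenn=2 ccggEENN=1 ccggEENn=2 ccggEEnn=1 ccggEeNN=2 ccggEeNn=4 ccggEenn=2 ccggeeNN=1 ccggeeNn=2 ccggeenn=1
cc G_ ee nn hits 3/256; gcd=1; 3÷1/256÷1 = 3/256

P(cc G_ ee nn) = 3/256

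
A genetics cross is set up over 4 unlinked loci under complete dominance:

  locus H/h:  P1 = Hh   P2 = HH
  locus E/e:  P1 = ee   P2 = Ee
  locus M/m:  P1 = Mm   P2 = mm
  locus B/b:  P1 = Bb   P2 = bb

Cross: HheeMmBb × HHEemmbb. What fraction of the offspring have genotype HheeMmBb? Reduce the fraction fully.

HheeMmBb gametes: HeMB×2, HeMb×2, HemB×2, Hemb×2, heMB×2, heMb×2, hemB×2, hemb×2
HHEemmbb gametes: HEmb×8, Hemb×8
HheeMmBb×HHEemmbb grid (16·16=256): HHEeMmBb=16 HHEeMmbb=16 HHEemmBb=16 HHEemmbb=16 HHeeMmBb=16 HHeeMmbb=16 HHeemmBb=16 HHeemmbb=16 HhEeMmBb=16 HhEeMmbb=16 HhEemmBb=16 HhEemmbb=16 HheeMmBb=16 HheeMmbb=16 HheemmBb=16 Hheemmbb=16
HheeMmBb hits 16/256; gcd=16; 16÷16/256÷16 = 1/16

P(HheeMmBb) = 1/16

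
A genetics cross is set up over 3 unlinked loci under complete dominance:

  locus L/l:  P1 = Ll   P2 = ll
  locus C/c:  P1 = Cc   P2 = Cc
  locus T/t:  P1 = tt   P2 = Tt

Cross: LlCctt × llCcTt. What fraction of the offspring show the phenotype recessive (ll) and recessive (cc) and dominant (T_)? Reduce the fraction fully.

P(ll cc T_) = 1/16

LlCctt gametes: LCt×2, Lct×2, lCt×2, lct×2
llCcTt gametes: lCT×2, lCt×2, lcT×2, lct×2
LlCctt×llCcTt grid (8·8=64): LlCCTt=4 LlCCtt=4 LlCcTt=8 LlCctt=8 LlccTt=4 Llcctt=4 llCCTt=4 llCCtt=4 llCcTt=8 llCctt=8 llccTt=4 llcctt=4
ll cc T_ hits 4/64; gcd=4; 4÷4/64÷4 = 1/16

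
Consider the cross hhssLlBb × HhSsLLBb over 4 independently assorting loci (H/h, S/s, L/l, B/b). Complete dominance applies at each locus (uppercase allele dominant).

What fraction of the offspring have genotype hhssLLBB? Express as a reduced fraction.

hhssLlBb gametes: hsLB×4, hsLb×4, hslB×4, hslb×4
HhSsLLBb gametes: HSLB×2, HSLb×2, HsLB×2, HsLb×2, hSLB×2, hSLb×2, hsLB×2, hsLb×2
hhssLlBb×HhSsLLBb grid (16·16=256): HhSsLLBB=8 HhSsLLBb=16 HhSsLLbb=8 HhSsLlBB=8 HhSsLlBb=16 HhSsLlbb=8 HhssLLBB=8 HhssLLBb=16 HhssLLbb=8 HhssLlBB=8 HhssLlBb=16 HhssLlbb=8 hhSsLLBB=8 hhSsLLBb=16 hhSsLLbb=8 hhSsLlBB=8 hhSsLlBb=16 hhSsLlbb=8 hhssLLBB=8 hhssLLBb=16 hhssLLbb=8 hhssLlBB=8 hhssLlBb=16 hhssLlbb=8
hhssLLBB hits 8/256; gcd=8; 8÷8/256÷8 = 1/32

P(hhssLLBB) = 1/32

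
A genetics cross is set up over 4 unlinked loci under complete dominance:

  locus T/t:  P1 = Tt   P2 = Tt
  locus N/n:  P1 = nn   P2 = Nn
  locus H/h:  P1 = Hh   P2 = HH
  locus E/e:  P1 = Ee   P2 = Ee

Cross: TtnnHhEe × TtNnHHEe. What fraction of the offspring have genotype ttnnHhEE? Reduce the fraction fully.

P(ttnnHhEE) = 1/64

TtnnHhEe gametes: TnHE×2, TnHe×2, TnhE×2, Tnhe×2, tnHE×2, tnHe×2, tnhE×2, tnhe×2
TtNnHHEe gametes: TNHE×2, TNHe×2, TnHE×2, TnHe×2, tNHE×2, tNHe×2, tnHE×2, tnHe×2
TtnnHhEe×TtNnHHEe grid (16·16=256): TTNnHHEE=4 TTNnHHEe=8 TTNnHHee=4 TTNnHhEE=4 TTNnHhEe=8 TTNnHhee=4 TTnnHHEE=4 TTnnHHEe=8 TTnnHHee=4 TTnnHhEE=4 TTnnHhEe=8 TTnnHhee=4 TtNnHHEE=8 TtNnHHEe=16 TtNnHHee=8 TtNnHhEE=8 TtNnHhEe=16 TtNnHhee=8 TtnnHHEE=8 TtnnHHEe=16 TtnnHHee=8 TtnnHhEE=8 TtnnHhEe=16 TtnnHhee=8 ttNnHHEE=4 ttNnHHEe=8 ttNnHHee=4 ttNnHhEE=4 ttNnHhEe=8 ttNnHhee=4 ttnnHHEE=4 ttnnHHEe=8 ttnnHHee=4 ttnnHhEE=4 ttnnHhEe=8 ttnnHhee=4
ttnnHhEE hits 4/256; gcd=4; 4÷4/256÷4 = 1/64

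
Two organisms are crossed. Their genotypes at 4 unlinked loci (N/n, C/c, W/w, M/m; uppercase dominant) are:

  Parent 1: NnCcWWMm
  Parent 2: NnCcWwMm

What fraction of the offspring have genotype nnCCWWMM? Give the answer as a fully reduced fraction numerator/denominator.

NnCcWWMm gametes: NCWM×2, NCWm×2, NcWM×2, NcWm×2, nCWM×2, nCWm×2, ncWM×2, ncWm×2
NnCcWwMm gametes: NCWM×1, NCWm×1, NCwM×1, NCwm×1, NcWM×1, NcWm×1, NcwM×1, Ncwm×1, nCWM×1, nCWm×1, nCwM×1, nCwm×1, ncWM×1, ncWm×1, ncwM×1, ncwm×1
NnCcWWMm×NnCcWwMm grid (16·16=256): NNCCWWMM=2 NNCCWWMm=4 NNCCWWmm=2 NNCCWwMM=2 NNCCWwMm=4 NNCCWwmm=2 NNCcWWMM=4 NNCcWWMm=8 NNCcWWmm=4 NNCcWwMM=4 NNCcWwMm=8 NNCcWwmm=4 NNccWWMM=2 NNccWWMm=4 NNccWWmm=2 NNccWwMM=2 NNccWwMm=4 NNccWwmm=2 NnCCWWMM=4 NnCCWWMm=8 NnCCWWmm=4 NnCCWwMM=4 NnCCWwMm=8 NnCCWwmm=4 NnCcWWMM=8 NnCcWWMm=16 NnCcWWmm=8 NnCcWwMM=8 NnCcWwMm=16 NnCcWwmm=8 NnccWWMM=4 NnccWWMm=8 NnccWWmm=4 NnccWwMM=4 NnccWwMm=8 NnccWwmm=4 nnCCWWMM=2 nnCCWWMm=4 nnCCWWmm=2 nnCCWwMM=2 nnCCWwMm=4 nnCCWwmm=2 nnCcWWMM=4 nnCcWWMm=8 nnCcWWmm=4 nnCcWwMM=4 nnCcWwMm=8 nnCcWwmm=4 nnccWWMM=2 nnccWWMm=4 nnccWWmm=2 nnccWwMM=2 nnccWwMm=4 nnccWwmm=2
nnCCWWMM hits 2/256; gcd=2; 2÷2/256÷2 = 1/128

P(nnCCWWMM) = 1/128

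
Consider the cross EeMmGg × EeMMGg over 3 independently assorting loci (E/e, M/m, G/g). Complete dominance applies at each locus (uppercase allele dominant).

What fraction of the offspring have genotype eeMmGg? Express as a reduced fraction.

P(eeMmGg) = 1/16

EeMmGg gametes: EMG×1, EMg×1, EmG×1, Emg×1, eMG×1, eMg×1, emG×1, emg×1
EeMMGg gametes: EMG×2, EMg×2, eMG×2, eMg×2
EeMmGg×EeMMGg grid (8·8=64): EEMMGG=2 EEMMGg=4 EEMMgg=2 EEMmGG=2 EEMmGg=4 EEMmgg=2 EeMMGG=4 EeMMGg=8 EeMMgg=4 EeMmGG=4 EeMmGg=8 EeMmgg=4 eeMMGG=2 eeMMGg=4 eeMMgg=2 eeMmGG=2 eeMmGg=4 eeMmgg=2
eeMmGg hits 4/64; gcd=4; 4÷4/64÷4 = 1/16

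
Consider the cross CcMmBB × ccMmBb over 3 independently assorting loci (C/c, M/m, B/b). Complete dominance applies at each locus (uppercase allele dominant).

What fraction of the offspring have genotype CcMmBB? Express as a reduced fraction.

CcMmBB gametes: CMB×2, CmB×2, cMB×2, cmB×2
ccMmBb gametes: cMB×2, cMb×2, cmB×2, cmb×2
CcMmBB×ccMmBb grid (8·8=64): CcMMBB=4 CcMMBb=4 CcMmBB=8 CcMmBb=8 CcmmBB=4 CcmmBb=4 ccMMBB=4 ccMMBb=4 ccMmBB=8 ccMmBb=8 ccmmBB=4 ccmmBb=4
CcMmBB hits 8/64; gcd=8; 8÷8/64÷8 = 1/8

P(CcMmBB) = 1/8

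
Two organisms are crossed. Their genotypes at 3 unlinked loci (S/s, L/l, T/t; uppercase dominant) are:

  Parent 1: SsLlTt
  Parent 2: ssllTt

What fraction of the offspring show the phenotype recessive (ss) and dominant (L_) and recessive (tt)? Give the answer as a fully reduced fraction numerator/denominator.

P(ss L_ tt) = 1/16

SsLlTt gametes: SLT×1, SLt×1, SlT×1, Slt×1, sLT×1, sLt×1, slT×1, slt×1
ssllTt gametes: slT×4, slt×4
SsLlTt×ssllTt grid (8·8=64): SsLlTT=4 SsLlTt=8 SsLltt=4 SsllTT=4 SsllTt=8 Sslltt=4 ssLlTT=4 ssLlTt=8 ssLltt=4 ssllTT=4 ssllTt=8 sslltt=4
ss L_ tt hits 4/64; gcd=4; 4÷4/64÷4 = 1/16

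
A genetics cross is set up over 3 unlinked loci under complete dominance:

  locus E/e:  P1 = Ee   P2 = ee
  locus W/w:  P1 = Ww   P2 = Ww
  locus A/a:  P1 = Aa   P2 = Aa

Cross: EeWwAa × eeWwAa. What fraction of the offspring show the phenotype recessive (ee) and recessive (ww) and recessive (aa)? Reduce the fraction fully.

EeWwAa gametes: EWA×1, EWa×1, EwA×1, Ewa×1, eWA×1, eWa×1, ewA×1, ewa×1
eeWwAa gametes: eWA×2, eWa×2, ewA×2, ewa×2
EeWwAa×eeWwAa grid (8·8=64): EeWWAA=2 EeWWAa=4 EeWWaa=2 EeWwAA=4 EeWwAa=8 EeWwaa=4 EewwAA=2 EewwAa=4 Eewwaa=2 eeWWAA=2 eeWWAa=4 eeWWaa=2 eeWwAA=4 eeWwAa=8 eeWwaa=4 eewwAA=2 eewwAa=4 eewwaa=2
ee ww aa hits 2/64; gcd=2; 2÷2/64÷2 = 1/32

P(ee ww aa) = 1/32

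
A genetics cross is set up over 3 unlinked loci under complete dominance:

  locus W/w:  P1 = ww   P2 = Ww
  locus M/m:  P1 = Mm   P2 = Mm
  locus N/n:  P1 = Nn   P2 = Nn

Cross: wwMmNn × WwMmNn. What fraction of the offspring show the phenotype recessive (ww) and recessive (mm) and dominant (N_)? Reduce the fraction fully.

wwMmNn gametes: wMN×2, wMn×2, wmN×2, wmn×2
WwMmNn gametes: WMN×1, WMn×1, WmN×1, Wmn×1, wMN×1, wMn×1, wmN×1, wmn×1
wwMmNn×WwMmNn grid (8·8=64): WwMMNN=2 WwMMNn=4 WwMMnn=2 WwMmNN=4 WwMmNn=8 WwMmnn=4 WwmmNN=2 WwmmNn=4 Wwmmnn=2 wwMMNN=2 wwMMNn=4 wwMMnn=2 wwMmNN=4 wwMmNn=8 wwMmnn=4 wwmmNN=2 wwmmNn=4 wwmmnn=2
ww mm N_ hits 6/64; gcd=2; 6÷2/64÷2 = 3/32

P(ww mm N_) = 3/32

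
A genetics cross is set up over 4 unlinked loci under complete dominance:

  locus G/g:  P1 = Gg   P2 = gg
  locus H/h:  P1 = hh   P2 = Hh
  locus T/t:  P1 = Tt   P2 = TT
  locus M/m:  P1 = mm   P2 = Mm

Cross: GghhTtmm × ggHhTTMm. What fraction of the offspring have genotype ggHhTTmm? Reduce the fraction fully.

GghhTtmm gametes: GhTm×4, Ghtm×4, ghTm×4, ghtm×4
ggHhTTMm gametes: gHTM×4, gHTm×4, ghTM×4, ghTm×4
GghhTtmm×ggHhTTMm grid (16·16=256): GgHhTTMm=16 GgHhTTmm=16 GgHhTtMm=16 GgHhTtmm=16 GghhTTMm=16 GghhTTmm=16 GghhTtMm=16 GghhTtmm=16 ggHhTTMm=16 ggHhTTmm=16 ggHhTtMm=16 ggHhTtmm=16 gghhTTMm=16 gghhTTmm=16 gghhTtMm=16 gghhTtmm=16
ggHhTTmm hits 16/256; gcd=16; 16÷16/256÷16 = 1/16

P(ggHhTTmm) = 1/16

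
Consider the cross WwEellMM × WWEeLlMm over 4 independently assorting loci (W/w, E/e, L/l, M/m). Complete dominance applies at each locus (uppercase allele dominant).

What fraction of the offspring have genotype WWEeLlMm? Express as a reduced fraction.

WwEellMM gametes: WElM×4, WelM×4, wElM×4, welM×4
WWEeLlMm gametes: WELM×2, WELm×2, WElM×2, WElm×2, WeLM×2, WeLm×2, WelM×2, Welm×2
WwEellMM×WWEeLlMm grid (16·16=256): WWEELlMM=8 WWEELlMm=8 WWEEllMM=8 WWEEllMm=8 WWEeLlMM=16 WWEeLlMm=16 WWEellMM=16 WWEellMm=16 WWeeLlMM=8 WWeeLlMm=8 WWeellMM=8 WWeellMm=8 WwEELlMM=8 WwEELlMm=8 WwEEllMM=8 WwEEllMm=8 WwEeLlMM=16 WwEeLlMm=16 WwEellMM=16 WwEellMm=16 WweeLlMM=8 WweeLlMm=8 WweellMM=8 WweellMm=8
WWEeLlMm hits 16/256; gcd=16; 16÷16/256÷16 = 1/16

P(WWEeLlMm) = 1/16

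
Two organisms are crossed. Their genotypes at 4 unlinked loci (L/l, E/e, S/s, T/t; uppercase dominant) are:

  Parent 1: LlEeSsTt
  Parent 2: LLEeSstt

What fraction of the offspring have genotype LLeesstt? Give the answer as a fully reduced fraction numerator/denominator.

P(LLeesstt) = 1/64

LlEeSsTt gametes: LEST×1, LESt×1, LEsT×1, LEst×1, LeST×1, LeSt×1, LesT×1, Lest×1, lEST×1, lESt×1, lEsT×1, lEst×1, leST×1, leSt×1, lesT×1, lest×1
LLEeSstt gametes: LESt×4, LEst×4, LeSt×4, Lest×4
LlEeSsTt×LLEeSstt grid (16·16=256): LLEESSTt=4 LLEESStt=4 LLEESsTt=8 LLEESstt=8 LLEEssTt=4 LLEEsstt=4 LLEeSSTt=8 LLEeSStt=8 LLEeSsTt=16 LLEeSstt=16 LLEessTt=8 LLEesstt=8 LLeeSSTt=4 LLeeSStt=4 LLeeSsTt=8 LLeeSstt=8 LLeessTt=4 LLeesstt=4 LlEESSTt=4 LlEESStt=4 LlEESsTt=8 LlEESstt=8 LlEEssTt=4 LlEEsstt=4 LlEeSSTt=8 LlEeSStt=8 LlEeSsTt=16 LlEeSstt=16 LlEessTt=8 LlEesstt=8 LleeSSTt=4 LleeSStt=4 LleeSsTt=8 LleeSstt=8 LleessTt=4 Lleesstt=4
LLeesstt hits 4/256; gcd=4; 4÷4/256÷4 = 1/64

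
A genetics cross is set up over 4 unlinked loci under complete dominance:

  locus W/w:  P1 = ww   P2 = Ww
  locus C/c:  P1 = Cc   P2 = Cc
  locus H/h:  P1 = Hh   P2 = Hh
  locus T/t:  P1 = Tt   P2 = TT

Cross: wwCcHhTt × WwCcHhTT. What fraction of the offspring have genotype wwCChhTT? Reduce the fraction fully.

wwCcHhTt gametes: wCHT×2, wCHt×2, wChT×2, wCht×2, wcHT×2, wcHt×2, wchT×2, wcht×2
WwCcHhTT gametes: WCHT×2, WChT×2, WcHT×2, WchT×2, wCHT×2, wChT×2, wcHT×2, wchT×2
wwCcHhTt×WwCcHhTT grid (16·16=256): WwCCHHTT=4 WwCCHHTt=4 WwCCHhTT=8 WwCCHhTt=8 WwCChhTT=4 WwCChhTt=4 WwCcHHTT=8 WwCcHHTt=8 WwCcHhTT=16 WwCcHhTt=16 WwCchhTT=8 WwCchhTt=8 WwccHHTT=4 WwccHHTt=4 WwccHhTT=8 WwccHhTt=8 WwcchhTT=4 WwcchhTt=4 wwCCHHTT=4 wwCCHHTt=4 wwCCHhTT=8 wwCCHhTt=8 wwCChhTT=4 wwCChhTt=4 wwCcHHTT=8 wwCcHHTt=8 wwCcHhTT=16 wwCcHhTt=16 wwCchhTT=8 wwCchhTt=8 wwccHHTT=4 wwccHHTt=4 wwccHhTT=8 wwccHhTt=8 wwcchhTT=4 wwcchhTt=4
wwCChhTT hits 4/256; gcd=4; 4÷4/256÷4 = 1/64

P(wwCChhTT) = 1/64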